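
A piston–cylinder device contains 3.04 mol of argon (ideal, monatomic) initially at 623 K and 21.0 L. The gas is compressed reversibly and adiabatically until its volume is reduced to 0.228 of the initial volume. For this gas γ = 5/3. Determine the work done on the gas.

P₁ = nRT₁/V₁ = 3.04×8.314×623/21.0 = 750 kPa.
Adiabatic: TV^(γ−1) = const ⇒ T₂ = 623×(4.39)^0.667 = 1670 K; PV^γ = const ⇒ P₂ = 8810 kPa.
ΔU = nCvΔT = 3.04×12.5×(1670−623) = 39700 J.
Q = 0 for an adiabatic process, so W = −ΔU = -39700 J.
Work done on the gas = −W_by = 39700 J.

39700 J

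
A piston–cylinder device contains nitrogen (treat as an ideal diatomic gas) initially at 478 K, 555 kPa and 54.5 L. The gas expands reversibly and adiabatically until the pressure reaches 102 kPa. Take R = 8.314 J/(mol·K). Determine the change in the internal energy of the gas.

-29000 J

n = P₁V₁/(RT₁) = 555×54.5/(8.314×478) = 7.61 mol.
Adiabatic: T₂/T₁ = (P₂/P₁)^((γ−1)/γ) ⇒ T₂ = 478×(0.184)^0.286 = 295 K; V₂ = 183 L.
For an ideal gas ΔU = nCvΔT with Cv = (5/2)R = 20.8 J/(mol·K).
ΔU = 7.61×20.8×(295−478) = -29000 J.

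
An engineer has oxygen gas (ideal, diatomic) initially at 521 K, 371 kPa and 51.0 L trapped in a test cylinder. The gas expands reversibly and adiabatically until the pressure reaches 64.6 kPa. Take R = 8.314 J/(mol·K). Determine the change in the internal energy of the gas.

-18600 J

n = P₁V₁/(RT₁) = 371×51.0/(8.314×521) = 4.37 mol.
Adiabatic: T₂/T₁ = (P₂/P₁)^((γ−1)/γ) ⇒ T₂ = 521×(0.174)^0.286 = 316 K; V₂ = 178 L.
For an ideal gas ΔU = nCvΔT with Cv = (5/2)R = 20.8 J/(mol·K).
ΔU = 4.37×20.8×(316−521) = -18600 J.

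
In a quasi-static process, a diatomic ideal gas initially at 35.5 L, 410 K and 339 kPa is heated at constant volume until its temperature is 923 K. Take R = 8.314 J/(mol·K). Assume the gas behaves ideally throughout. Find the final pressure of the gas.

763 kPa

Isochoric: V stays 35.5 L; P/T = const ⇒ T₂ = 923 K, P₂ = 763 kPa.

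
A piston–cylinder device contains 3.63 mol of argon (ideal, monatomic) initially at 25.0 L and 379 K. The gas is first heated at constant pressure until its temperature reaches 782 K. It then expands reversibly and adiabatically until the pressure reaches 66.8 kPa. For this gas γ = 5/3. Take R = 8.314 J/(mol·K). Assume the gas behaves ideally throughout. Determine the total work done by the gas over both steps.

31200 J

P₁ = nRT₁/V₁ = 3.63×8.314×379/25.0 = 458 kPa.
Step 1 — Isobaric: P stays 458 kPa; V/T = const ⇒ T₂ = 782 K, V₂ = 51.6 L.
W = PΔV = 458×(51.6−25.0) kPa·L = 12200 J.
ΔU = nCvΔT = 3.63×12.5×(782−379) = 18200 J.
Q = ΔU + W = nCpΔT = 30400 J.
State after step 1: P = 458 kPa, V = 51.6 L, T = 782 K.
Step 2 — Adiabatic: T₂/T₁ = (P₂/P₁)^((γ−1)/γ) ⇒ T₂ = 782×(0.146)^0.400 = 362 K; V₂ = 164 L.
ΔU = nCvΔT = 3.63×12.5×(362−782) = -19000 J.
Q = 0 for an adiabatic process, so W = −ΔU = 19000 J.
Net over both steps: W = 31200 J, Q = 30400 J, ΔU = -760 J.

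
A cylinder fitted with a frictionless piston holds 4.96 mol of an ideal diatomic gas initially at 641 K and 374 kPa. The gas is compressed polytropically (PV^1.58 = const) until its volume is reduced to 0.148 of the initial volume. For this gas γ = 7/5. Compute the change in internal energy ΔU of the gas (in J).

V₁ = nRT₁/P₁ = 4.96×8.314×641/374 = 70.7 L.
Polytropic n=1.58: T₂ = T₁(V₁/V₂)^(n−1) = 641×(6.76)^0.58 = 1940 K; P₂ = P₁(V₁/V₂)^n = 7650 kPa.
For an ideal gas ΔU = nCvΔT with Cv = (5/2)R = 20.8 J/(mol·K).
ΔU = 4.96×20.8×(1940−641) = 134000 J.

134000 J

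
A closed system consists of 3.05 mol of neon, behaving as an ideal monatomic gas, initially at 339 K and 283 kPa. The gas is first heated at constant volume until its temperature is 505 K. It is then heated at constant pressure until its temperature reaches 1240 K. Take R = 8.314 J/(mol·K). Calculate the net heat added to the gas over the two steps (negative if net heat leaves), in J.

52900 J

V₁ = nRT₁/P₁ = 3.05×8.314×339/283 = 30.4 L.
Step 1 — Isochoric: V stays 30.4 L; P/T = const ⇒ T₂ = 505 K, P₂ = 422 kPa.
W = 0 (no volume change).
ΔU = nCvΔT = 3.05×12.5×(505−339) = 6310 J.
Q = ΔU = 6310 J.
State after step 1: P = 422 kPa, V = 30.4 L, T = 505 K.
Step 2 — Isobaric: P stays 422 kPa; V/T = const ⇒ T₂ = 1240 K, V₂ = 74.6 L.
W = PΔV = 422×(74.6−30.4) kPa·L = 18600 J.
ΔU = nCvΔT = 3.05×12.5×(1240−505) = 28000 J.
Q = ΔU + W = nCpΔT = 46600 J.
Net over both steps: W = 18600 J, Q = 52900 J, ΔU = 34300 J.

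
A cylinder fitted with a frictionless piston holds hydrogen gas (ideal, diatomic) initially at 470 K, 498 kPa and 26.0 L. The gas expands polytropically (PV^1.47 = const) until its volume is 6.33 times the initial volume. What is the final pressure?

33.0 kPa

Polytropic n=1.47: T₂ = T₁(V₁/V₂)^(n−1) = 470×(0.158)^0.47 = 197 K; P₂ = P₁(V₁/V₂)^n = 33.0 kPa.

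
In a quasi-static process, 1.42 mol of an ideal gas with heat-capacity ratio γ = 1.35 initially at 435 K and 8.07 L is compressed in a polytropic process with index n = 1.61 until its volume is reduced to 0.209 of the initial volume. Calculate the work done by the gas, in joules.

-13500 J

P₁ = nRT₁/V₁ = 1.42×8.314×435/8.07 = 636 kPa.
Polytropic n=1.61: T₂ = T₁(V₁/V₂)^(n−1) = 435×(4.78)^0.61 = 1130 K; P₂ = P₁(V₁/V₂)^n = 7910 kPa.
W = (P₁V₁−P₂V₂)/(n−1) = (636×8.07−7910×1.69)/0.61 = -13500 J.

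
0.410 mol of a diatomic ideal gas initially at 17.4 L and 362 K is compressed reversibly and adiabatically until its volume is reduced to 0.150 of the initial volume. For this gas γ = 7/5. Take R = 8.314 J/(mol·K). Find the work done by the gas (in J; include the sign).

-3500 J

P₁ = nRT₁/V₁ = 0.410×8.314×362/17.4 = 70.9 kPa.
Adiabatic: TV^(γ−1) = const ⇒ T₂ = 362×(6.67)^0.400 = 773 K; PV^γ = const ⇒ P₂ = 1010 kPa.
ΔU = nCvΔT = 0.410×20.8×(773−362) = 3500 J.
Q = 0 for an adiabatic process, so W = −ΔU = -3500 J.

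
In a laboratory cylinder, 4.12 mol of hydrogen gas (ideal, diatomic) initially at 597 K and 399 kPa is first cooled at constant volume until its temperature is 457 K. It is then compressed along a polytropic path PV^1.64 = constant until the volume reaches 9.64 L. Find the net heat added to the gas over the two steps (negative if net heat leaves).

16100 J

V₁ = nRT₁/P₁ = 4.12×8.314×597/399 = 51.3 L.
Step 1 — Isochoric: V stays 51.3 L; P/T = const ⇒ T₂ = 457 K, P₂ = 305 kPa.
W = 0 (no volume change).
ΔU = nCvΔT = 4.12×20.8×(457−597) = -12000 J.
Q = ΔU = -12000 J.
State after step 1: P = 305 kPa, V = 51.3 L, T = 457 K.
Step 2 — Polytropic n=1.64: T₂ = T₁(V₁/V₂)^(n−1) = 457×(5.32)^0.64 = 1330 K; P₂ = P₁(V₁/V₂)^n = 4730 kPa.
W = (P₁V₁−P₂V₂)/(n−1) = (305×51.3−4730×9.64)/0.64 = -46800 J.
ΔU = nCvΔT = 4.12×20.8×(1330−457) = 74900 J.
Q = ΔU + W = 28100 J.
Net over both steps: W = -46800 J, Q = 16100 J, ΔU = 62900 J.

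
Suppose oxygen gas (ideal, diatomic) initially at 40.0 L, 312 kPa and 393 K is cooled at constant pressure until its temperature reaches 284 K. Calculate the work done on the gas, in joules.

n = P₁V₁/(RT₁) = 312×40.0/(8.314×393) = 3.82 mol.
Isobaric: P stays 312 kPa; V/T = const ⇒ T₂ = 284 K, V₂ = 28.9 L.
W = PΔV = 312×(28.9−40.0) kPa·L = -3460 J.
Work done on the gas = −W_by = 3460 J.

3460 J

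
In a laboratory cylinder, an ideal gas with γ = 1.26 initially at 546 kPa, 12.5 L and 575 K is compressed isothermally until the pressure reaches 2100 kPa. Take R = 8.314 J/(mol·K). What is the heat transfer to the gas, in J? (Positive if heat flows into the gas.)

n = P₁V₁/(RT₁) = 546×12.5/(8.314×575) = 1.43 mol.
Isothermal: T stays 575 K; PV = const ⇒ V₂ = 3.25 L, P₂ = 2100 kPa.
ΔU = 0 (ideal gas, T constant).
W = nRT ln(V₂/V₁) = 1.43×8.314×575×ln(0.260) = -9190 J.
Q = ΔU + W = -9190 J.

-9190 J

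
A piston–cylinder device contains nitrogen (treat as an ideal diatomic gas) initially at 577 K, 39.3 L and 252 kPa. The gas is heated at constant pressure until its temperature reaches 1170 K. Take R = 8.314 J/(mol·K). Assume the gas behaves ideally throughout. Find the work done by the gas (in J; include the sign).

10200 J

n = P₁V₁/(RT₁) = 252×39.3/(8.314×577) = 2.06 mol.
Isobaric: P stays 252 kPa; V/T = const ⇒ T₂ = 1170 K, V₂ = 79.7 L.
W = PΔV = 252×(79.7−39.3) kPa·L = 10200 J.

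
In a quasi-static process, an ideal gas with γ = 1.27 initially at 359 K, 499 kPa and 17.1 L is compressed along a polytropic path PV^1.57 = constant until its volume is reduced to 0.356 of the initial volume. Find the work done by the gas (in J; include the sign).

-12000 J

n = P₁V₁/(RT₁) = 499×17.1/(8.314×359) = 2.86 mol.
Polytropic n=1.57: T₂ = T₁(V₁/V₂)^(n−1) = 359×(2.81)^0.57 = 647 K; P₂ = P₁(V₁/V₂)^n = 2530 kPa.
W = (P₁V₁−P₂V₂)/(n−1) = (499×17.1−2530×6.09)/0.57 = -12000 J.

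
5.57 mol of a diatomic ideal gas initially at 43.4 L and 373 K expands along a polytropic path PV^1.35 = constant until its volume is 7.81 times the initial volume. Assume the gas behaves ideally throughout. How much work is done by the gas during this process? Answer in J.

25300 J

P₁ = nRT₁/V₁ = 5.57×8.314×373/43.4 = 398 kPa.
Polytropic n=1.35: T₂ = T₁(V₁/V₂)^(n−1) = 373×(0.128)^0.35 = 182 K; P₂ = P₁(V₁/V₂)^n = 24.8 kPa.
W = (P₁V₁−P₂V₂)/(n−1) = (398×43.4−24.8×339)/0.35 = 25300 J.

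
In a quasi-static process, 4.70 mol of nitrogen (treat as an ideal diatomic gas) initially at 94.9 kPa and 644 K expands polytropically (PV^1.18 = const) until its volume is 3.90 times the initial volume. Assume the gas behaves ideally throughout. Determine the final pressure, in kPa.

19.0 kPa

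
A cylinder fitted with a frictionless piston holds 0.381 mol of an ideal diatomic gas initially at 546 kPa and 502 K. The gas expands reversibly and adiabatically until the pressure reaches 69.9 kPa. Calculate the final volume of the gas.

V₁ = nRT₁/P₁ = 0.381×8.314×502/546 = 2.91 L.
Adiabatic: T₂/T₁ = (P₂/P₁)^((γ−1)/γ) ⇒ T₂ = 502×(0.128)^0.286 = 279 K; V₂ = 12.6 L.

12.6 L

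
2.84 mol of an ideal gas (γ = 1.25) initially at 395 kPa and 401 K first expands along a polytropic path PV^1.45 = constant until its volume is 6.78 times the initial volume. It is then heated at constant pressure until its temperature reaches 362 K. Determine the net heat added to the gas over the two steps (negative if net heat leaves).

13000 J

V₁ = nRT₁/P₁ = 2.84×8.314×401/395 = 24.0 L.
Step 1 — Polytropic n=1.45: T₂ = T₁(V₁/V₂)^(n−1) = 401×(0.147)^0.45 = 169 K; P₂ = P₁(V₁/V₂)^n = 24.6 kPa.
W = (P₁V₁−P₂V₂)/(n−1) = (395×24.0−24.6×163)/0.45 = 12100 J.
ΔU = nCvΔT = 2.84×33.3×(169−401) = -21900 J.
Q = ΔU + W = -9720 J.
State after step 1: P = 24.6 kPa, V = 163 L, T = 169 K.
Step 2 — Isobaric: P stays 24.6 kPa; V/T = const ⇒ T₂ = 362 K, V₂ = 347 L.
W = PΔV = 24.6×(347−163) kPa·L = 4550 J.
ΔU = nCvΔT = 2.84×33.3×(362−169) = 18200 J.
Q = ΔU + W = nCpΔT = 22700 J.
Net over both steps: W = 16700 J, Q = 13000 J, ΔU = -3680 J.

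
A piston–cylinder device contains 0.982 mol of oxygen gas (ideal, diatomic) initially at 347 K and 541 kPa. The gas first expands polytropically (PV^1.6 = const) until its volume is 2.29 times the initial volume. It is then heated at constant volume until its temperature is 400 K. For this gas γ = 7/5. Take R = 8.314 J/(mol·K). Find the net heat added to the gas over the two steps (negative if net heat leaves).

V₁ = nRT₁/P₁ = 0.982×8.314×347/541 = 5.24 L.
Step 1 — Polytropic n=1.6: T₂ = T₁(V₁/V₂)^(n−1) = 347×(0.437)^0.60 = 211 K; P₂ = P₁(V₁/V₂)^n = 144 kPa.
W = (P₁V₁−P₂V₂)/(n−1) = (541×5.24−144×12.0)/0.60 = 1850 J.
ΔU = nCvΔT = 0.982×20.8×(211−347) = -2770 J.
Q = ΔU + W = -925 J.
State after step 1: P = 144 kPa, V = 12.0 L, T = 211 K.
Step 2 — Isochoric: V stays 12.0 L; P/T = const ⇒ T₂ = 400 K, P₂ = 272 kPa.
W = 0 (no volume change).
ΔU = nCvΔT = 0.982×20.8×(400−211) = 3860 J.
Q = ΔU = 3860 J.
Net over both steps: W = 1850 J, Q = 2930 J, ΔU = 1080 J.

2930 J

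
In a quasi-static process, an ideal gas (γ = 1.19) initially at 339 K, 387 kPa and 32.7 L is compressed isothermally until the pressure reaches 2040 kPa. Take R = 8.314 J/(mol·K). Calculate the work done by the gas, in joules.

n = P₁V₁/(RT₁) = 387×32.7/(8.314×339) = 4.49 mol.
Isothermal: T stays 339 K; PV = const ⇒ V₂ = 6.20 L, P₂ = 2040 kPa.
W = nRT ln(V₂/V₁) = 4.49×8.314×339×ln(0.190) = -21000 J.

-21000 J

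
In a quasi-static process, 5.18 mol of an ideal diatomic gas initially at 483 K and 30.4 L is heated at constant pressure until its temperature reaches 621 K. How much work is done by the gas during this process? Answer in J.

5940 J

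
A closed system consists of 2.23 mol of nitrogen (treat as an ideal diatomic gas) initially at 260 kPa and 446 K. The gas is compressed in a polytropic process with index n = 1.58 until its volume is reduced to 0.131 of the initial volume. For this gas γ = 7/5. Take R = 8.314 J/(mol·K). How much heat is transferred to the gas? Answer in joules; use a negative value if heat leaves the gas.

14400 J

V₁ = nRT₁/P₁ = 2.23×8.314×446/260 = 31.8 L.
Polytropic n=1.58: T₂ = T₁(V₁/V₂)^(n−1) = 446×(7.63)^0.58 = 1450 K; P₂ = P₁(V₁/V₂)^n = 6450 kPa.
W = (P₁V₁−P₂V₂)/(n−1) = (260×31.8−6450×4.17)/0.58 = -32100 J.
ΔU = nCvΔT = 2.23×20.8×(1450−446) = 46500 J.
Q = ΔU + W = 14400 J.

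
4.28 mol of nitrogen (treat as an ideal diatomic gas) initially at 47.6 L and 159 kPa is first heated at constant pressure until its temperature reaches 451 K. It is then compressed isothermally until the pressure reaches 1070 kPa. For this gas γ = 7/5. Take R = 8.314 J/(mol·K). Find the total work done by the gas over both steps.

T₁ = P₁V₁/(nR) = 159×47.6/(4.28×8.314) = 213 K.
Step 1 — Isobaric: P stays 159 kPa; V/T = const ⇒ T₂ = 451 K, V₂ = 101 L.
W = PΔV = 159×(101−47.6) kPa·L = 8480 J.
ΔU = nCvΔT = 4.28×20.8×(451−213) = 21200 J.
Q = ΔU + W = nCpΔT = 29700 J.
State after step 1: P = 159 kPa, V = 101 L, T = 451 K.
Step 2 — Isothermal: T stays 451 K; PV = const ⇒ V₂ = 15.0 L, P₂ = 1070 kPa.
ΔU = 0 (ideal gas, T constant).
W = nRT ln(V₂/V₁) = 4.28×8.314×451×ln(0.149) = -30600 J.
Q = ΔU + W = -30600 J.
Net over both steps: W = -22100 J, Q = -917 J, ΔU = 21200 J.

-22100 J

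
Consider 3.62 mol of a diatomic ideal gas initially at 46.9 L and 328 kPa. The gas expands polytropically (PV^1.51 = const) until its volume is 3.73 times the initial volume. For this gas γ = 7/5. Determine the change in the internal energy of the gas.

T₁ = P₁V₁/(nR) = 328×46.9/(3.62×8.314) = 511 K.
Polytropic n=1.51: T₂ = T₁(V₁/V₂)^(n−1) = 511×(0.268)^0.51 = 261 K; P₂ = P₁(V₁/V₂)^n = 44.9 kPa.
For an ideal gas ΔU = nCvΔT with Cv = (5/2)R = 20.8 J/(mol·K).
ΔU = 3.62×20.8×(261−511) = -18800 J.

-18800 J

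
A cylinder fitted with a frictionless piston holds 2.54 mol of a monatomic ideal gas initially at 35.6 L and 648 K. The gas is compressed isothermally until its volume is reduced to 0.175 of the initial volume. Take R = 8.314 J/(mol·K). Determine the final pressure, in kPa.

P₁ = nRT₁/V₁ = 2.54×8.314×648/35.6 = 384 kPa.
Isothermal: T stays 648 K; PV = const ⇒ V₂ = 6.23 L, P₂ = 2200 kPa.

2200 kPa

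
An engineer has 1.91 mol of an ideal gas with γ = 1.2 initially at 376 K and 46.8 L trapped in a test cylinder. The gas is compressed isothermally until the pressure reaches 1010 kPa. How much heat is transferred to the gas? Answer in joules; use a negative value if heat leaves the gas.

P₁ = nRT₁/V₁ = 1.91×8.314×376/46.8 = 128 kPa.
Isothermal: T stays 376 K; PV = const ⇒ V₂ = 5.91 L, P₂ = 1010 kPa.
ΔU = 0 (ideal gas, T constant).
W = nRT ln(V₂/V₁) = 1.91×8.314×376×ln(0.126) = -12400 J.
Q = ΔU + W = -12400 J.

-12400 J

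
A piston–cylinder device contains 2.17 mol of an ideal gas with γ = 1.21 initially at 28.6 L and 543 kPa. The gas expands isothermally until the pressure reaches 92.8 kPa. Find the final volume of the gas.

167 L

T₁ = P₁V₁/(nR) = 543×28.6/(2.17×8.314) = 861 K.
Isothermal: T stays 861 K; PV = const ⇒ V₂ = 167 L, P₂ = 92.8 kPa.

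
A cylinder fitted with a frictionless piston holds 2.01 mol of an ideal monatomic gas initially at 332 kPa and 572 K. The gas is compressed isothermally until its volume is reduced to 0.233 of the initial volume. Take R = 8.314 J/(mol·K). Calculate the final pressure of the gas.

V₁ = nRT₁/P₁ = 2.01×8.314×572/332 = 28.8 L.
Isothermal: T stays 572 K; PV = const ⇒ V₂ = 6.71 L, P₂ = 1420 kPa.

1420 kPa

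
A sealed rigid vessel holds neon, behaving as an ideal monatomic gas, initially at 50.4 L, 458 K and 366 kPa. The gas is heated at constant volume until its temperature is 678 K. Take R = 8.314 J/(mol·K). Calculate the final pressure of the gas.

542 kPa

Isochoric: V stays 50.4 L; P/T = const ⇒ T₂ = 678 K, P₂ = 542 kPa.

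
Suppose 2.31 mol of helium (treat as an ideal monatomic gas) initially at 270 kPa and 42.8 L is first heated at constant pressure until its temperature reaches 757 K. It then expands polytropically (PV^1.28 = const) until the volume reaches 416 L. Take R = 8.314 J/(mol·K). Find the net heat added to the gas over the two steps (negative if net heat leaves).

20600 J

T₁ = P₁V₁/(nR) = 270×42.8/(2.31×8.314) = 602 K.
Step 1 — Isobaric: P stays 270 kPa; V/T = const ⇒ T₂ = 757 K, V₂ = 53.8 L.
W = PΔV = 270×(53.8−42.8) kPa·L = 2980 J.
ΔU = nCvΔT = 2.31×12.5×(757−602) = 4470 J.
Q = ΔU + W = nCpΔT = 7460 J.
State after step 1: P = 270 kPa, V = 53.8 L, T = 757 K.
Step 2 — Polytropic n=1.28: T₂ = T₁(V₁/V₂)^(n−1) = 757×(0.129)^0.28 = 427 K; P₂ = P₁(V₁/V₂)^n = 19.7 kPa.
W = (P₁V₁−P₂V₂)/(n−1) = (270×53.8−19.7×416)/0.28 = 22600 J.
ΔU = nCvΔT = 2.31×12.5×(427−757) = -9510 J.
Q = ΔU + W = 13100 J.
Net over both steps: W = 25600 J, Q = 20600 J, ΔU = -5030 J.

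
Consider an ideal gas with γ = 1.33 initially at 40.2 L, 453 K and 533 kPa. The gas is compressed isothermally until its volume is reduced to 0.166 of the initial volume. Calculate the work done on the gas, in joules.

38500 J

n = P₁V₁/(RT₁) = 533×40.2/(8.314×453) = 5.69 mol.
Isothermal: T stays 453 K; PV = const ⇒ V₂ = 6.67 L, P₂ = 3210 kPa.
W = nRT ln(V₂/V₁) = 5.69×8.314×453×ln(0.166) = -38500 J.
Work done on the gas = −W_by = 38500 J.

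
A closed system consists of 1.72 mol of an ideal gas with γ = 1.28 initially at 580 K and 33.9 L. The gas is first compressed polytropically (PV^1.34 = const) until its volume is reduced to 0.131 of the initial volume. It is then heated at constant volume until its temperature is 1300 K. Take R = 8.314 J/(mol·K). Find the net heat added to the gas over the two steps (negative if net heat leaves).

P₁ = nRT₁/V₁ = 1.72×8.314×580/33.9 = 245 kPa.
Step 1 — Polytropic n=1.34: T₂ = T₁(V₁/V₂)^(n−1) = 580×(7.63)^0.34 = 1160 K; P₂ = P₁(V₁/V₂)^n = 3730 kPa.
W = (P₁V₁−P₂V₂)/(n−1) = (245×33.9−3730×4.44)/0.34 = -24300 J.
ΔU = nCvΔT = 1.72×29.7×(1160−580) = 29500 J.
Q = ΔU + W = 5210 J.
State after step 1: P = 3730 kPa, V = 4.44 L, T = 1160 K.
Step 2 — Isochoric: V stays 4.44 L; P/T = const ⇒ T₂ = 1300 K, P₂ = 4190 kPa.
W = 0 (no volume change).
ΔU = nCvΔT = 1.72×29.7×(1300−1160) = 7270 J.
Q = ΔU = 7270 J.
Net over both steps: W = -24300 J, Q = 12500 J, ΔU = 36800 J.

12500 J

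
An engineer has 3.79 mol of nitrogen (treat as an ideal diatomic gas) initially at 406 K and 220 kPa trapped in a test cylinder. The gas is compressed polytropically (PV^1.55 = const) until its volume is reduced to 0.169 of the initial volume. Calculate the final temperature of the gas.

V₁ = nRT₁/P₁ = 3.79×8.314×406/220 = 58.2 L.
Polytropic n=1.55: T₂ = T₁(V₁/V₂)^(n−1) = 406×(5.92)^0.55 = 1080 K; P₂ = P₁(V₁/V₂)^n = 3460 kPa.

1080 K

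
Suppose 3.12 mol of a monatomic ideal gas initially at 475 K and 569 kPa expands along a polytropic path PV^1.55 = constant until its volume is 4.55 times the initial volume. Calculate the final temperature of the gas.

V₁ = nRT₁/P₁ = 3.12×8.314×475/569 = 21.7 L.
Polytropic n=1.55: T₂ = T₁(V₁/V₂)^(n−1) = 475×(0.220)^0.55 = 206 K; P₂ = P₁(V₁/V₂)^n = 54.3 kPa.

206 K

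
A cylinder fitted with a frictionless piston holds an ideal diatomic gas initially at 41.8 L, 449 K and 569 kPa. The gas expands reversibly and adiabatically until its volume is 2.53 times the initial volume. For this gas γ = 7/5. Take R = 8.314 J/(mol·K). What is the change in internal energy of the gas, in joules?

n = P₁V₁/(RT₁) = 569×41.8/(8.314×449) = 6.37 mol.
Adiabatic: TV^(γ−1) = const ⇒ T₂ = 449×(0.395)^0.400 = 310 K; PV^γ = const ⇒ P₂ = 155 kPa.
For an ideal gas ΔU = nCvΔT with Cv = (5/2)R = 20.8 J/(mol·K).
ΔU = 6.37×20.8×(310−449) = -18400 J.

-18400 J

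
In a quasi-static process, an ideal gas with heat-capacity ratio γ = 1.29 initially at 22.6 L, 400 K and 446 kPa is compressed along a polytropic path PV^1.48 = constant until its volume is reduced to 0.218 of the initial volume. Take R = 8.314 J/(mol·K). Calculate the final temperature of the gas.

831 K

Polytropic n=1.48: T₂ = T₁(V₁/V₂)^(n−1) = 400×(4.59)^0.48 = 831 K; P₂ = P₁(V₁/V₂)^n = 4250 kPa.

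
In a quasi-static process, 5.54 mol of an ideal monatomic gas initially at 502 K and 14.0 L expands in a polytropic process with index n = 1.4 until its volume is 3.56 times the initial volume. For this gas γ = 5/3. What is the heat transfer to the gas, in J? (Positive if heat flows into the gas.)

P₁ = nRT₁/V₁ = 5.54×8.314×502/14.0 = 1650 kPa.
Polytropic n=1.4: T₂ = T₁(V₁/V₂)^(n−1) = 502×(0.281)^0.40 = 302 K; P₂ = P₁(V₁/V₂)^n = 279 kPa.
W = (P₁V₁−P₂V₂)/(n−1) = (1650×14.0−279×49.8)/0.40 = 23000 J.
ΔU = nCvΔT = 5.54×12.5×(302−502) = -13800 J.
Q = ΔU + W = 9210 J.

9210 J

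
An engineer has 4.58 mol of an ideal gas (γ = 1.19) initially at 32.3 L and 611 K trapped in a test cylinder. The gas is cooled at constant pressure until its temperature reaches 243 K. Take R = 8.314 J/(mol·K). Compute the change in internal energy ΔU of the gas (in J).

P₁ = nRT₁/V₁ = 4.58×8.314×611/32.3 = 720 kPa.
Isobaric: P stays 720 kPa; V/T = const ⇒ T₂ = 243 K, V₂ = 12.8 L.
For an ideal gas ΔU = nCvΔT with Cv = R/(γ−1) = 43.8 J/(mol·K).
ΔU = 4.58×43.8×(243−611) = -73800 J.

-73800 J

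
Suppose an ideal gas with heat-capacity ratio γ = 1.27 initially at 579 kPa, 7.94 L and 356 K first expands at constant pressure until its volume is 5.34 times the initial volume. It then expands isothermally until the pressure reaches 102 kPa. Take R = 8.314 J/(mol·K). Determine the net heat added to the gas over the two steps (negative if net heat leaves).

n = P₁V₁/(RT₁) = 579×7.94/(8.314×356) = 1.55 mol.
Step 1 — Isobaric: P stays 579 kPa; V/T = const ⇒ T₂ = 1900 K, V₂ = 42.4 L.
W = PΔV = 579×(42.4−7.94) kPa·L = 20000 J.
ΔU = nCvΔT = 1.55×30.8×(1900−356) = 73900 J.
Q = ΔU + W = nCpΔT = 93800 J.
State after step 1: P = 579 kPa, V = 42.4 L, T = 1900 K.
Step 2 — Isothermal: T stays 1900 K; PV = const ⇒ V₂ = 241 L, P₂ = 102 kPa.
ΔU = 0 (ideal gas, T constant).
W = nRT ln(V₂/V₁) = 1.55×8.314×1900×ln(5.68) = 42600 J.
Q = ΔU + W = 42600 J.
Net over both steps: W = 62600 J, Q = 136000 J, ΔU = 73900 J.

136000 J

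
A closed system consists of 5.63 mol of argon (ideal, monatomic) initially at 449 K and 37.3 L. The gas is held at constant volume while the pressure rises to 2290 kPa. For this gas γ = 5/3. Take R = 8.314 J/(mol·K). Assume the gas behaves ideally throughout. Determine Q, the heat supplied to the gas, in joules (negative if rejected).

P₁ = nRT₁/V₁ = 5.63×8.314×449/37.3 = 563 kPa.
Isochoric: V stays 37.3 L; P/T = const ⇒ T₂ = 1820 K, P₂ = 2290 kPa.
W = 0 (no volume change).
ΔU = nCvΔT = 5.63×12.5×(1820−449) = 96600 J.
Q = ΔU = 96600 J.

96600 J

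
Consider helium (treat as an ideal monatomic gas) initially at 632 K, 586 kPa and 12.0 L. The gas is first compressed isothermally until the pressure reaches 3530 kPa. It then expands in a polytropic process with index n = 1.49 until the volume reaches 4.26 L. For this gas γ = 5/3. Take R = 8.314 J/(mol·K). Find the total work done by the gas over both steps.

-8170 J

n = P₁V₁/(RT₁) = 586×12.0/(8.314×632) = 1.34 mol.
Step 1 — Isothermal: T stays 632 K; PV = const ⇒ V₂ = 1.99 L, P₂ = 3530 kPa.
ΔU = 0 (ideal gas, T constant).
W = nRT ln(V₂/V₁) = 1.34×8.314×632×ln(0.166) = -12600 J.
Q = ΔU + W = -12600 J.
State after step 1: P = 3530 kPa, V = 1.99 L, T = 632 K.
Step 2 — Polytropic n=1.49: T₂ = T₁(V₁/V₂)^(n−1) = 632×(0.468)^0.49 = 435 K; P₂ = P₁(V₁/V₂)^n = 1140 kPa.
W = (P₁V₁−P₂V₂)/(n−1) = (3530×1.99−1140×4.26)/0.49 = 4460 J.
ΔU = nCvΔT = 1.34×12.5×(435−632) = -3280 J.
Q = ΔU + W = 1180 J.
Net over both steps: W = -8170 J, Q = -11400 J, ΔU = -3280 J.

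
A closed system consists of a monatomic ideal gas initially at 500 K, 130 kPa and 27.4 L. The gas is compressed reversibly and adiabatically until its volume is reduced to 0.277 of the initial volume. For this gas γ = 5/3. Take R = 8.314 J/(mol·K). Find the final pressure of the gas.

Adiabatic: TV^(γ−1) = const ⇒ T₂ = 500×(3.61)^0.667 = 1180 K; PV^γ = const ⇒ P₂ = 1100 kPa.

1100 kPa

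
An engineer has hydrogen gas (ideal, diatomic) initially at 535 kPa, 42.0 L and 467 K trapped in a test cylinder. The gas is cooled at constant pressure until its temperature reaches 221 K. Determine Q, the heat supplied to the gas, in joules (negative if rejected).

n = P₁V₁/(RT₁) = 535×42.0/(8.314×467) = 5.79 mol.
Isobaric: P stays 535 kPa; V/T = const ⇒ T₂ = 221 K, V₂ = 19.9 L.
W = PΔV = 535×(19.9−42.0) kPa·L = -11800 J.
ΔU = nCvΔT = 5.79×20.8×(221−467) = -29600 J.
Q = ΔU + W = nCpΔT = -41400 J.

-41400 J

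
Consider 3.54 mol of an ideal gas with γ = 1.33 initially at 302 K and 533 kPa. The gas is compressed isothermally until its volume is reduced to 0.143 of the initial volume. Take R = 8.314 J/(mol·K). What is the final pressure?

3730 kPa

V₁ = nRT₁/P₁ = 3.54×8.314×302/533 = 16.7 L.
Isothermal: T stays 302 K; PV = const ⇒ V₂ = 2.38 L, P₂ = 3730 kPa.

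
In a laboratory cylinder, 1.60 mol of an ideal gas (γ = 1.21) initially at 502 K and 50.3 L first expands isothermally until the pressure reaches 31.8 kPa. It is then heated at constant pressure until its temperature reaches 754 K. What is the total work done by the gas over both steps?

12900 J

P₁ = nRT₁/V₁ = 1.60×8.314×502/50.3 = 133 kPa.
Step 1 — Isothermal: T stays 502 K; PV = const ⇒ V₂ = 210 L, P₂ = 31.8 kPa.
ΔU = 0 (ideal gas, T constant).
W = nRT ln(V₂/V₁) = 1.60×8.314×502×ln(4.17) = 9540 J.
Q = ΔU + W = 9540 J.
State after step 1: P = 31.8 kPa, V = 210 L, T = 502 K.
Step 2 — Isobaric: P stays 31.8 kPa; V/T = const ⇒ T₂ = 754 K, V₂ = 315 L.
W = PΔV = 31.8×(315−210) kPa·L = 3350 J.
ΔU = nCvΔT = 1.60×39.6×(754−502) = 16000 J.
Q = ΔU + W = nCpΔT = 19300 J.
Net over both steps: W = 12900 J, Q = 28900 J, ΔU = 16000 J.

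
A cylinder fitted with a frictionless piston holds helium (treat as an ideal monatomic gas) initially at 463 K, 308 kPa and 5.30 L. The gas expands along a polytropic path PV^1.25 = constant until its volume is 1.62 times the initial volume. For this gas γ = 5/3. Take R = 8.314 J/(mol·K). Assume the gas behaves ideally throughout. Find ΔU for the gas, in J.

n = P₁V₁/(RT₁) = 308×5.30/(8.314×463) = 0.424 mol.
Polytropic n=1.25: T₂ = T₁(V₁/V₂)^(n−1) = 463×(0.617)^0.25 = 410 K; P₂ = P₁(V₁/V₂)^n = 169 kPa.
For an ideal gas ΔU = nCvΔT with Cv = (3/2)R = 12.5 J/(mol·K).
ΔU = 0.424×12.5×(410−463) = -278 J.

-278 J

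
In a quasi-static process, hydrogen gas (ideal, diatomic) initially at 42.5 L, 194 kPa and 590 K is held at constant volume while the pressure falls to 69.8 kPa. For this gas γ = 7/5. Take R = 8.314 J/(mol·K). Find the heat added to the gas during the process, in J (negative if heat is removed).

-13200 J

n = P₁V₁/(RT₁) = 194×42.5/(8.314×590) = 1.68 mol.
Isochoric: V stays 42.5 L; P/T = const ⇒ T₂ = 212 K, P₂ = 69.8 kPa.
W = 0 (no volume change).
ΔU = nCvΔT = 1.68×20.8×(212−590) = -13200 J.
Q = ΔU = -13200 J.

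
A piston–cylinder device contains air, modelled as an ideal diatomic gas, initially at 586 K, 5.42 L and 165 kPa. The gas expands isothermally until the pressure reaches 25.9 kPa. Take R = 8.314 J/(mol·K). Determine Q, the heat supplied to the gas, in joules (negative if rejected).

1660 J

n = P₁V₁/(RT₁) = 165×5.42/(8.314×586) = 0.184 mol.
Isothermal: T stays 586 K; PV = const ⇒ V₂ = 34.5 L, P₂ = 25.9 kPa.
ΔU = 0 (ideal gas, T constant).
W = nRT ln(V₂/V₁) = 0.184×8.314×586×ln(6.37) = 1660 J.
Q = ΔU + W = 1660 J.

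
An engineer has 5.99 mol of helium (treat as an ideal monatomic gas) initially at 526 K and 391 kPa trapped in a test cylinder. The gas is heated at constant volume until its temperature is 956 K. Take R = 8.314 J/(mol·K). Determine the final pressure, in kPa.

V₁ = nRT₁/P₁ = 5.99×8.314×526/391 = 67.0 L.
Isochoric: V stays 67.0 L; P/T = const ⇒ T₂ = 956 K, P₂ = 711 kPa.

711 kPa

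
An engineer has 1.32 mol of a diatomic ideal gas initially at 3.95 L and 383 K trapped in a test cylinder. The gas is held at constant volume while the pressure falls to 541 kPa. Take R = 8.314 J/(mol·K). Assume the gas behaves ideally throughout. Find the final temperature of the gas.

195 K

P₁ = nRT₁/V₁ = 1.32×8.314×383/3.95 = 1060 kPa.
Isochoric: V stays 3.95 L; P/T = const ⇒ T₂ = 195 K, P₂ = 541 kPa.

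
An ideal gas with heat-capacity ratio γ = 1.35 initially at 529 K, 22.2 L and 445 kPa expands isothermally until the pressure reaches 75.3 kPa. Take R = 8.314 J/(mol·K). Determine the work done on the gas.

n = P₁V₁/(RT₁) = 445×22.2/(8.314×529) = 2.25 mol.
Isothermal: T stays 529 K; PV = const ⇒ V₂ = 131 L, P₂ = 75.3 kPa.
W = nRT ln(V₂/V₁) = 2.25×8.314×529×ln(5.91) = 17600 J.
Work done on the gas = −W_by = -17600 J.

-17600 J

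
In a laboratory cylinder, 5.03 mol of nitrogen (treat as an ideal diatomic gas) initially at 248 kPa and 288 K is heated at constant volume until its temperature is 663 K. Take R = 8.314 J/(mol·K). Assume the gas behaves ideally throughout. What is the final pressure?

571 kPa

V₁ = nRT₁/P₁ = 5.03×8.314×288/248 = 48.6 L.
Isochoric: V stays 48.6 L; P/T = const ⇒ T₂ = 663 K, P₂ = 571 kPa.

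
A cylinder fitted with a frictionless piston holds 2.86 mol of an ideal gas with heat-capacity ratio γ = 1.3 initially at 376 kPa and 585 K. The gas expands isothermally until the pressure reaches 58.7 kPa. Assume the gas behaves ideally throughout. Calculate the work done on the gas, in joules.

-25800 J

V₁ = nRT₁/P₁ = 2.86×8.314×585/376 = 37.0 L.
Isothermal: T stays 585 K; PV = const ⇒ V₂ = 237 L, P₂ = 58.7 kPa.
W = nRT ln(V₂/V₁) = 2.86×8.314×585×ln(6.41) = 25800 J.
Work done on the gas = −W_by = -25800 J.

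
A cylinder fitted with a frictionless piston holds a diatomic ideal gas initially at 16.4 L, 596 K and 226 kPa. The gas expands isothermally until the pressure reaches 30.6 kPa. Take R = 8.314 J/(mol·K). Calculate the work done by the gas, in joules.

7410 J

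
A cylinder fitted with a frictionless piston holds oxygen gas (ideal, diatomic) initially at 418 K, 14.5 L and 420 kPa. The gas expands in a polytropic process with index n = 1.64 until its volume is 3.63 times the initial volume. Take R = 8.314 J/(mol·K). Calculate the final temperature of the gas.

183 K

Polytropic n=1.64: T₂ = T₁(V₁/V₂)^(n−1) = 418×(0.275)^0.64 = 183 K; P₂ = P₁(V₁/V₂)^n = 50.7 kPa.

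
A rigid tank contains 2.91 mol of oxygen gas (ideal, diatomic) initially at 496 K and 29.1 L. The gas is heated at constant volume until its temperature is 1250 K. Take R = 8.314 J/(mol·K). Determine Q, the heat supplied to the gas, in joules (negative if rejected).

45600 J

P₁ = nRT₁/V₁ = 2.91×8.314×496/29.1 = 412 kPa.
Isochoric: V stays 29.1 L; P/T = const ⇒ T₂ = 1250 K, P₂ = 1040 kPa.
W = 0 (no volume change).
ΔU = nCvΔT = 2.91×20.8×(1250−496) = 45600 J.
Q = ΔU = 45600 J.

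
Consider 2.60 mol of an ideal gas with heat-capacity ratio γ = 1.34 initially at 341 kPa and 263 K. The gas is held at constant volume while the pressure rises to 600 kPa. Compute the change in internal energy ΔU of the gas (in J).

12700 J

V₁ = nRT₁/P₁ = 2.60×8.314×263/341 = 16.7 L.
Isochoric: V stays 16.7 L; P/T = const ⇒ T₂ = 463 K, P₂ = 600 kPa.
For an ideal gas ΔU = nCvΔT with Cv = R/(γ−1) = 24.5 J/(mol·K).
ΔU = 2.60×24.5×(463−263) = 12700 J.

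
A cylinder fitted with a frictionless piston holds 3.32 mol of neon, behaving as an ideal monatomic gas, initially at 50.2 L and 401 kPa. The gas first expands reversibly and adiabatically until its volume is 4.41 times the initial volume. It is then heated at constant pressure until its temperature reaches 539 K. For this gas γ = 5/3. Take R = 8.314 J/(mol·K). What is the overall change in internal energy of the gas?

-7880 J

T₁ = P₁V₁/(nR) = 401×50.2/(3.32×8.314) = 729 K.
Step 1 — Adiabatic: TV^(γ−1) = const ⇒ T₂ = 729×(0.227)^0.667 = 271 K; PV^γ = const ⇒ P₂ = 33.8 kPa.
ΔU = nCvΔT = 3.32×12.5×(271−729) = -19000 J.
Q = 0 for an adiabatic process, so W = −ΔU = 19000 J.
State after step 1: P = 33.8 kPa, V = 221 L, T = 271 K.
Step 2 — Isobaric: P stays 33.8 kPa; V/T = const ⇒ T₂ = 539 K, V₂ = 440 L.
W = PΔV = 33.8×(440−221) kPa·L = 7390 J.
ΔU = nCvΔT = 3.32×12.5×(539−271) = 11100 J.
Q = ΔU + W = nCpΔT = 18500 J.
Net over both steps: W = 26400 J, Q = 18500 J, ΔU = -7880 J.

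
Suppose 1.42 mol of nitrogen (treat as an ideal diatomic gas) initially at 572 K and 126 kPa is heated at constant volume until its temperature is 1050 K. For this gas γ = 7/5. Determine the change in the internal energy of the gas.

V₁ = nRT₁/P₁ = 1.42×8.314×572/126 = 53.6 L.
Isochoric: V stays 53.6 L; P/T = const ⇒ T₂ = 1050 K, P₂ = 231 kPa.
For an ideal gas ΔU = nCvΔT with Cv = (5/2)R = 20.8 J/(mol·K).
ΔU = 1.42×20.8×(1050−572) = 14100 J.

14100 J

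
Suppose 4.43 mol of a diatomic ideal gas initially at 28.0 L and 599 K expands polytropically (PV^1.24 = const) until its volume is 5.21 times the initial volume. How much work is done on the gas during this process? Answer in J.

-30100 J

P₁ = nRT₁/V₁ = 4.43×8.314×599/28.0 = 788 kPa.
Polytropic n=1.24: T₂ = T₁(V₁/V₂)^(n−1) = 599×(0.192)^0.24 = 403 K; P₂ = P₁(V₁/V₂)^n = 102 kPa.
W = (P₁V₁−P₂V₂)/(n−1) = (788×28.0−102×146)/0.24 = 30100 J.
Work done on the gas = −W_by = -30100 J.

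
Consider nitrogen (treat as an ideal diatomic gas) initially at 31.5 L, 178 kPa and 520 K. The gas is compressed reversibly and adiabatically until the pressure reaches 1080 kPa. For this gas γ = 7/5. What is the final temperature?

870 K

Adiabatic: T₂/T₁ = (P₂/P₁)^((γ−1)/γ) ⇒ T₂ = 520×(6.07)^0.286 = 870 K; V₂ = 8.69 L.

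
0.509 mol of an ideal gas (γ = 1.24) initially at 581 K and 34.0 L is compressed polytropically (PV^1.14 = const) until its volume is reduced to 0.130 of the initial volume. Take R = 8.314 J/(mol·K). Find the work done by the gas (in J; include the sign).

P₁ = nRT₁/V₁ = 0.509×8.314×581/34.0 = 72.3 kPa.
Polytropic n=1.14: T₂ = T₁(V₁/V₂)^(n−1) = 581×(7.69)^0.14 = 773 K; P₂ = P₁(V₁/V₂)^n = 740 kPa.
W = (P₁V₁−P₂V₂)/(n−1) = (72.3×34.0−740×4.42)/0.14 = -5810 J.

-5810 J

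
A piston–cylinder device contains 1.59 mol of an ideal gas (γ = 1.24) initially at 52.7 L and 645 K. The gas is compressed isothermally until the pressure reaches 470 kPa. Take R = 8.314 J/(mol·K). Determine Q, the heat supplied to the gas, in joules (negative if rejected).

P₁ = nRT₁/V₁ = 1.59×8.314×645/52.7 = 162 kPa.
Isothermal: T stays 645 K; PV = const ⇒ V₂ = 18.1 L, P₂ = 470 kPa.
ΔU = 0 (ideal gas, T constant).
W = nRT ln(V₂/V₁) = 1.59×8.314×645×ln(0.344) = -9090 J.
Q = ΔU + W = -9090 J.

-9090 J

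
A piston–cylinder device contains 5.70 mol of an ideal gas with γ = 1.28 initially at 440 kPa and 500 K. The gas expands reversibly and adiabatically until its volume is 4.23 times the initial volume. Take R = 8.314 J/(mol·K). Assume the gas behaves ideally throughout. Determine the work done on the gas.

V₁ = nRT₁/P₁ = 5.70×8.314×500/440 = 53.9 L.
Adiabatic: TV^(γ−1) = const ⇒ T₂ = 500×(0.236)^0.280 = 334 K; PV^γ = const ⇒ P₂ = 69.5 kPa.
ΔU = nCvΔT = 5.70×29.7×(334−500) = -28100 J.
Q = 0 for an adiabatic process, so W = −ΔU = 28100 J.
Work done on the gas = −W_by = -28100 J.

-28100 J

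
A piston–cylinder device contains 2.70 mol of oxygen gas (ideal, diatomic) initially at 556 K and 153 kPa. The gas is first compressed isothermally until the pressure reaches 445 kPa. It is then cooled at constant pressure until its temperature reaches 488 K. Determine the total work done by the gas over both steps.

-14900 J

V₁ = nRT₁/P₁ = 2.70×8.314×556/153 = 81.6 L.
Step 1 — Isothermal: T stays 556 K; PV = const ⇒ V₂ = 28.0 L, P₂ = 445 kPa.
ΔU = 0 (ideal gas, T constant).
W = nRT ln(V₂/V₁) = 2.70×8.314×556×ln(0.344) = -13300 J.
Q = ΔU + W = -13300 J.
State after step 1: P = 445 kPa, V = 28.0 L, T = 556 K.
Step 2 — Isobaric: P stays 445 kPa; V/T = const ⇒ T₂ = 488 K, V₂ = 24.6 L.
W = PΔV = 445×(24.6−28.0) kPa·L = -1530 J.
ΔU = nCvΔT = 2.70×20.8×(488−556) = -3820 J.
Q = ΔU + W = nCpΔT = -5340 J.
Net over both steps: W = -14900 J, Q = -18700 J, ΔU = -3820 J.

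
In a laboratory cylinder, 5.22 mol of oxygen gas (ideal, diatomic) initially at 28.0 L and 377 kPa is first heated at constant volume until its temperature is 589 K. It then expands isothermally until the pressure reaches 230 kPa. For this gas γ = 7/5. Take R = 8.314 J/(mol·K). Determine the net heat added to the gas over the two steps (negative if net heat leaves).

72800 J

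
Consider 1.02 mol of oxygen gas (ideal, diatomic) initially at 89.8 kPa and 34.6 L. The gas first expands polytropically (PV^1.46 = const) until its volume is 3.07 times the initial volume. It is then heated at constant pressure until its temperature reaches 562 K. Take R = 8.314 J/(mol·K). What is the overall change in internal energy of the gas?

4150 J

T₁ = P₁V₁/(nR) = 89.8×34.6/(1.02×8.314) = 366 K.
Step 1 — Polytropic n=1.46: T₂ = T₁(V₁/V₂)^(n−1) = 366×(0.326)^0.46 = 219 K; P₂ = P₁(V₁/V₂)^n = 17.5 kPa.
W = (P₁V₁−P₂V₂)/(n−1) = (89.8×34.6−17.5×106)/0.46 = 2720 J.
ΔU = nCvΔT = 1.02×20.8×(219−366) = -3130 J.
Q = ΔU + W = -408 J.
State after step 1: P = 17.5 kPa, V = 106 L, T = 219 K.
Step 2 — Isobaric: P stays 17.5 kPa; V/T = const ⇒ T₂ = 562 K, V₂ = 273 L.
W = PΔV = 17.5×(273−106) kPa·L = 2910 J.
ΔU = nCvΔT = 1.02×20.8×(562−219) = 7280 J.
Q = ΔU + W = nCpΔT = 10200 J.
Net over both steps: W = 5630 J, Q = 9780 J, ΔU = 4150 J.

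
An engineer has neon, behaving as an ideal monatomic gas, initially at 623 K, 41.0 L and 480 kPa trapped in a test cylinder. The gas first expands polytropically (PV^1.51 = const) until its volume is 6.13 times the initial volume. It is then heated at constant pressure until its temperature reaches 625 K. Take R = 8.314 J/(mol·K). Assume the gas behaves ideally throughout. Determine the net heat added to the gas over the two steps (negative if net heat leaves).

35300 J

n = P₁V₁/(RT₁) = 480×41.0/(8.314×623) = 3.80 mol.
Step 1 — Polytropic n=1.51: T₂ = T₁(V₁/V₂)^(n−1) = 623×(0.163)^0.51 = 247 K; P₂ = P₁(V₁/V₂)^n = 31.1 kPa.
W = (P₁V₁−P₂V₂)/(n−1) = (480×41.0−31.1×251)/0.51 = 23300 J.
ΔU = nCvΔT = 3.80×12.5×(247−623) = -17800 J.
Q = ΔU + W = 5470 J.
State after step 1: P = 31.1 kPa, V = 251 L, T = 247 K.
Step 2 — Isobaric: P stays 31.1 kPa; V/T = const ⇒ T₂ = 625 K, V₂ = 636 L.
W = PΔV = 31.1×(636−251) kPa·L = 11900 J.
ΔU = nCvΔT = 3.80×12.5×(625−247) = 17900 J.
Q = ΔU + W = nCpΔT = 29800 J.
Net over both steps: W = 35200 J, Q = 35300 J, ΔU = 94.8 J.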